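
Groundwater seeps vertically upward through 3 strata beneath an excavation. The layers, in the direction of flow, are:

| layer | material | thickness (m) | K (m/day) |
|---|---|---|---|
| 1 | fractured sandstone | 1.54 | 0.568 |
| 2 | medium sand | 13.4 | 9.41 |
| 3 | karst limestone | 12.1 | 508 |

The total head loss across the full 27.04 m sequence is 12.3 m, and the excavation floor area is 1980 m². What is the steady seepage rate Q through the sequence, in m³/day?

5860

Flow is perpendicular to layering, so the layers act in series and the equivalent K is the thickness-weighted harmonic mean.
Total thickness L = 1.54 + 13.4 + 12.1 = 27.04 m.
Σ(b_i/K_i) = 1.54/0.568 + 13.4/9.41 + 12.1/508 = 4.159 d.
K_eq = L / Σ(b_i/K_i) = 27.04 / 4.159 = 6.501 m/day.
Q = K_eq · A · (Δh/L) = 6.501 × 1980 × (12.3/27.04) = 5856 m³/day.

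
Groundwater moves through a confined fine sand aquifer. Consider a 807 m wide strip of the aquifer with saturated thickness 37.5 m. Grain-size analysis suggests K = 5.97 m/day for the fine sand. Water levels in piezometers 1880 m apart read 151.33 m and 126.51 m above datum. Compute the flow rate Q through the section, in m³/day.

Cross-sectional area A = 807 × 37.5 = 30262 m².
Hydraulic gradient i = (151.33 − 126.51) / 1880 = 24.82 / 1880 = 0.01320.
Darcy's law: Q = K · A · i = 5.970 × 30262 × 0.01320 = 2385 m³/day.

2390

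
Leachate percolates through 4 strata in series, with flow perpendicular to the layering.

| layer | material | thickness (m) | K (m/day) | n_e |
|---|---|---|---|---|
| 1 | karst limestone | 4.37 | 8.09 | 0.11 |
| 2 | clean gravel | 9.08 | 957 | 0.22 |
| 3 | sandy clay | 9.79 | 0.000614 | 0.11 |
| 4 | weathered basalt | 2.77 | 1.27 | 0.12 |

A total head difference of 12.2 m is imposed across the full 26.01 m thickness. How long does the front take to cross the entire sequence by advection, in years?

With flow normal to the layers, continuity requires the same specific discharge q through every layer.
Σ(b_i/K_i) = 4.37/8.09 + 9.08/957 + 9.79/0.000614 + 2.77/1.27 = 15947 d.
q = Δh / Σ(b_i/K_i) = 12.2 / 15947 = 0.0007650 m/day.
In each layer the seepage velocity is v_i = q/n_i, so the layer transit time is t_i = b_i·n_i / q:
  layer 1 (karst limestone): t_1 = 4.37 × 0.11 / 0.0007650 = 628.4 d
  layer 2 (clean gravel): t_2 = 9.08 × 0.22 / 0.0007650 = 2611 d
  layer 3 (sandy clay): t_3 = 9.79 × 0.11 / 0.0007650 = 1408 d
  layer 4 (weathered basalt): t_4 = 2.77 × 0.12 / 0.0007650 = 434.5 d
Total t = Σ t_i = 5082 days = 13.91 years.

13.9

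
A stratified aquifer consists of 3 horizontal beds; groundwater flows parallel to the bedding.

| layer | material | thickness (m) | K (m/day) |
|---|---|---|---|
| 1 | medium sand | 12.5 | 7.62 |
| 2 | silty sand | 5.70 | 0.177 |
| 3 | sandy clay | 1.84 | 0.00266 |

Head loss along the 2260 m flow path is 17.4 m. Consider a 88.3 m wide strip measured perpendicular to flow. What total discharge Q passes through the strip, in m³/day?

65.4

Flow is parallel to layering, so each bed carries its own Darcy discharge and the transmissivities add.
Σ(K_i·b_i) = 7.62×12.5 + 0.177×5.70 + 0.00266×1.84 = 96.26 m²/day.
Hydraulic gradient i = Δh / L = 17.4 / 2260 = 0.007699.
Q = Σ(K_i·b_i) · W · i = 96.26 × 88.3 × 0.007699 = 65.44 m³/day.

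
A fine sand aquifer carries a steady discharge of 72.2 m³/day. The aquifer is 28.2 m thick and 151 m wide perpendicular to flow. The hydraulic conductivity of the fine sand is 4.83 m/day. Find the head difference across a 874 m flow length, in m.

Cross-sectional area A = 151 × 28.2 = 4258 m².
From Q = K·A·i, i = Q / (K·A) = 72.2 / (4.830 × 4258) = 0.003510.
Head loss Δh = i · L = 0.003510 × 874 = 3.068 m.

3.07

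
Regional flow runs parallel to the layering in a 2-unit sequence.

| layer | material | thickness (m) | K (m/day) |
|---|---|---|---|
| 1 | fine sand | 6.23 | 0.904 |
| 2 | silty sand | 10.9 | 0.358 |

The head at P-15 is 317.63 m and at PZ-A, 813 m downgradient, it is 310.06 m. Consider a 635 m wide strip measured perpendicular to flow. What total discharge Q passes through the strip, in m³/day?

Flow is parallel to layering, so each bed carries its own Darcy discharge and the transmissivities add.
Σ(K_i·b_i) = 0.904×6.23 + 0.358×10.9 = 9.534 m²/day.
Hydraulic gradient i = (317.63 − 310.06) / 813 = 7.57 / 813 = 0.009311.
Q = Σ(K_i·b_i) · W · i = 9.534 × 635 × 0.009311 = 56.37 m³/day.

56.4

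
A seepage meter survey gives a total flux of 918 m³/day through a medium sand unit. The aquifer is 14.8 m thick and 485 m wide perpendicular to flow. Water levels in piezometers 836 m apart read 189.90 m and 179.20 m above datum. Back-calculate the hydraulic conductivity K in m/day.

9.99

Cross-sectional area A = 485 × 14.8 = 7178 m².
Hydraulic gradient i = (189.90 − 179.20) / 836 = 10.7 / 836 = 0.01280.
From Q = K·A·i, K = Q / (A·i) = 918 / (7178 × 0.01280) = 9.992 m/day.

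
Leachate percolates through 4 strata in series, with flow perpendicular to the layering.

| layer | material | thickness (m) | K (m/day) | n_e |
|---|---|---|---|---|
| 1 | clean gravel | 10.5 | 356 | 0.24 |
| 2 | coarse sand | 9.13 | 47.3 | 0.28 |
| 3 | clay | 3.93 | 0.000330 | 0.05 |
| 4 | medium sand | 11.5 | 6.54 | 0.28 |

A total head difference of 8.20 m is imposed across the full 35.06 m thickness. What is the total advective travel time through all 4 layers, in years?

33.8

With flow normal to the layers, continuity requires the same specific discharge q through every layer.
Σ(b_i/K_i) = 10.5/356 + 9.13/47.3 + 3.93/0.000330 + 11.5/6.54 = 11911 d.
q = Δh / Σ(b_i/K_i) = 8.20 / 11911 = 0.0006884 m/day.
In each layer the seepage velocity is v_i = q/n_i, so the layer transit time is t_i = b_i·n_i / q:
  layer 1 (clean gravel): t_1 = 10.5 × 0.24 / 0.0006884 = 3660 d
  layer 2 (coarse sand): t_2 = 9.13 × 0.28 / 0.0006884 = 3713 d
  layer 3 (clay): t_3 = 3.93 × 0.05 / 0.0006884 = 285.4 d
  layer 4 (medium sand): t_4 = 11.5 × 0.28 / 0.0006884 = 4677 d
Total t = Σ t_i = 12337 days = 33.78 years.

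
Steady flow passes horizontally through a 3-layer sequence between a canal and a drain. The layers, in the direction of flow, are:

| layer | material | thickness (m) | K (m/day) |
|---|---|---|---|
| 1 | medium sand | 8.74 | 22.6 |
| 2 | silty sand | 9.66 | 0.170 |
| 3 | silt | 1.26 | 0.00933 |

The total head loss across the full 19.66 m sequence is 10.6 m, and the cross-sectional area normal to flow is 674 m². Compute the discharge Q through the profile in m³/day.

37.2

Flow is perpendicular to layering, so the layers act in series and the equivalent K is the thickness-weighted harmonic mean.
Total thickness L = 8.74 + 9.66 + 1.26 = 19.66 m.
Σ(b_i/K_i) = 8.74/22.6 + 9.66/0.170 + 1.26/0.00933 = 192.3 d.
K_eq = L / Σ(b_i/K_i) = 19.66 / 192.3 = 0.1023 m/day.
Q = K_eq · A · (Δh/L) = 0.1023 × 674 × (10.6/19.66) = 37.16 m³/day.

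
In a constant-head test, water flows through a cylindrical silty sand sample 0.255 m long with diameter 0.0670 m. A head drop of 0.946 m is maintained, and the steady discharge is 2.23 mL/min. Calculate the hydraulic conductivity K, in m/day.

Cross-sectional area A = π·(d/2)² = π × (0.0670/2)² = 0.003526 m².
Convert discharge: 2.23 mL/min = 3.717e-08 m³/s.
Darcy's law rearranged: K = Q·L / (A·Δh) = 3.717e-08 × 0.255 / (0.003526 × 0.946) = 2.842e-06 m/s = 0.2455 m/day.

0.246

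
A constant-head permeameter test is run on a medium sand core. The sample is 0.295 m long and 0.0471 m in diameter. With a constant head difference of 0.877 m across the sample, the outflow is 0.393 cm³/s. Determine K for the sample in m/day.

6.56

Cross-sectional area A = π·(d/2)² = π × (0.0471/2)² = 0.001742 m².
Convert discharge: 0.393 cm³/s = 3.930e-07 m³/s.
Darcy's law rearranged: K = Q·L / (A·Δh) = 3.930e-07 × 0.295 / (0.001742 × 0.877) = 7.587e-05 m/s = 6.555 m/day.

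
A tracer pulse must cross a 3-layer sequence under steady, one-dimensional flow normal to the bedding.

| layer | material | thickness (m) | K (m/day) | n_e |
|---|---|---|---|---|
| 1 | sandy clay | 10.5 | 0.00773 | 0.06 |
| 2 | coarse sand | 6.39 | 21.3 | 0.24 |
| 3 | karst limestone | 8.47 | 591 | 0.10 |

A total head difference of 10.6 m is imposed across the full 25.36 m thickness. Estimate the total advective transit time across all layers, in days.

386

With flow normal to the layers, continuity requires the same specific discharge q through every layer.
Σ(b_i/K_i) = 10.5/0.00773 + 6.39/21.3 + 8.47/591 = 1359 d.
q = Δh / Σ(b_i/K_i) = 10.6 / 1359 = 0.007802 m/day.
In each layer the seepage velocity is v_i = q/n_i, so the layer transit time is t_i = b_i·n_i / q:
  layer 1 (sandy clay): t_1 = 10.5 × 0.06 / 0.007802 = 80.75 d
  layer 2 (coarse sand): t_2 = 6.39 × 0.24 / 0.007802 = 196.6 d
  layer 3 (karst limestone): t_3 = 8.47 × 0.10 / 0.007802 = 108.6 d
Total t = Σ t_i = 385.9 days.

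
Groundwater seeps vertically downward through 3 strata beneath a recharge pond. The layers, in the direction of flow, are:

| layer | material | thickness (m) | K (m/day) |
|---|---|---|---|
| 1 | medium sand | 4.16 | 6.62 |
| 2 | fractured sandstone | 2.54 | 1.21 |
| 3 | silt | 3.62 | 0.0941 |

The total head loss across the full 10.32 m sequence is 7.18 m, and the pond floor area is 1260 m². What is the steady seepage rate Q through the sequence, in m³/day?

Flow is perpendicular to layering, so the layers act in series and the equivalent K is the thickness-weighted harmonic mean.
Total thickness L = 4.16 + 2.54 + 3.62 = 10.32 m.
Σ(b_i/K_i) = 4.16/6.62 + 2.54/1.21 + 3.62/0.0941 = 41.20 d.
K_eq = L / Σ(b_i/K_i) = 10.32 / 41.20 = 0.2505 m/day.
Q = K_eq · A · (Δh/L) = 0.2505 × 1260 × (7.18/10.32) = 219.6 m³/day.

220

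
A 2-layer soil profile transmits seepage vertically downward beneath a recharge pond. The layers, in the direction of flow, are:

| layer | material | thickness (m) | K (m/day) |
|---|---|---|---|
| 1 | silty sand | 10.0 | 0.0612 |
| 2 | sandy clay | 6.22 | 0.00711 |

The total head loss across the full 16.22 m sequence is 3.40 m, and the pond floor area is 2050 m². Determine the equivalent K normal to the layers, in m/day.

0.0156

Flow is perpendicular to layering, so the layers act in series and the equivalent K is the thickness-weighted harmonic mean.
Total thickness L = 10.0 + 6.22 = 16.22 m.
Σ(b_i/K_i) = 10.0/0.0612 + 6.22/0.00711 = 1038 d.
K_eq = L / Σ(b_i/K_i) = 16.22 / 1038 = 0.01562 m/day.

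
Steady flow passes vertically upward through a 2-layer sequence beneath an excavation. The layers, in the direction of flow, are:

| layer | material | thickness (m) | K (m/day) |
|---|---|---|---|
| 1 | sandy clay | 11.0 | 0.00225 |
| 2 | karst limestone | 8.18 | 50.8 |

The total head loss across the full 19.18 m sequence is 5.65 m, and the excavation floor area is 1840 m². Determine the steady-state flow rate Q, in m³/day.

2.13

Flow is perpendicular to layering, so the layers act in series and the equivalent K is the thickness-weighted harmonic mean.
Total thickness L = 11.0 + 8.18 = 19.18 m.
Σ(b_i/K_i) = 11.0/0.00225 + 8.18/50.8 = 4889 d.
K_eq = L / Σ(b_i/K_i) = 19.18 / 4889 = 0.003923 m/day.
Q = K_eq · A · (Δh/L) = 0.003923 × 1840 × (5.65/19.18) = 2.126 m³/day.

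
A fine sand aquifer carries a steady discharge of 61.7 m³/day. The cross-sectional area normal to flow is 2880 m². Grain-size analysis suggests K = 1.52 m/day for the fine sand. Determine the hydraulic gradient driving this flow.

From Q = K·A·i, i = Q / (K·A) = 61.7 / (1.520 × 2880) = 0.01409.

0.0141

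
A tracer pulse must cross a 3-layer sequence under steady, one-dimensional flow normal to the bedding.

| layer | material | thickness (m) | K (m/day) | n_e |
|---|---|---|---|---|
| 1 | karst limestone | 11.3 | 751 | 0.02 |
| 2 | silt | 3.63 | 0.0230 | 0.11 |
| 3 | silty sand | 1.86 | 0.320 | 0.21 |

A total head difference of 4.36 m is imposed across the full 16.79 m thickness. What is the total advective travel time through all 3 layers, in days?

With flow normal to the layers, continuity requires the same specific discharge q through every layer.
Σ(b_i/K_i) = 11.3/751 + 3.63/0.0230 + 1.86/0.320 = 163.7 d.
q = Δh / Σ(b_i/K_i) = 4.36 / 163.7 = 0.02664 m/day.
In each layer the seepage velocity is v_i = q/n_i, so the layer transit time is t_i = b_i·n_i / q:
  layer 1 (karst limestone): t_1 = 11.3 × 0.02 / 0.02664 = 8.483 d
  layer 2 (silt): t_2 = 3.63 × 0.11 / 0.02664 = 14.99 d
  layer 3 (silty sand): t_3 = 1.86 × 0.21 / 0.02664 = 14.66 d
Total t = Σ t_i = 38.13 days.

38.1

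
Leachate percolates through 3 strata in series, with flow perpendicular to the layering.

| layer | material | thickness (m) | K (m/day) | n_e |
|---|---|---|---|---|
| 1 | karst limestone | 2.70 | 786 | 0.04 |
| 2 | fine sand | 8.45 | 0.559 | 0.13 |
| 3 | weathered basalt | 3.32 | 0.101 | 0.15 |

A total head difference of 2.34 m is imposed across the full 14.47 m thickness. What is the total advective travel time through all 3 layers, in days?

35.0

With flow normal to the layers, continuity requires the same specific discharge q through every layer.
Σ(b_i/K_i) = 2.70/786 + 8.45/0.559 + 3.32/0.101 = 47.99 d.
q = Δh / Σ(b_i/K_i) = 2.34 / 47.99 = 0.04876 m/day.
In each layer the seepage velocity is v_i = q/n_i, so the layer transit time is t_i = b_i·n_i / q:
  layer 1 (karst limestone): t_1 = 2.70 × 0.04 / 0.04876 = 2.215 d
  layer 2 (fine sand): t_2 = 8.45 × 0.13 / 0.04876 = 22.53 d
  layer 3 (weathered basalt): t_3 = 3.32 × 0.15 / 0.04876 = 10.21 d
Total t = Σ t_i = 34.96 days.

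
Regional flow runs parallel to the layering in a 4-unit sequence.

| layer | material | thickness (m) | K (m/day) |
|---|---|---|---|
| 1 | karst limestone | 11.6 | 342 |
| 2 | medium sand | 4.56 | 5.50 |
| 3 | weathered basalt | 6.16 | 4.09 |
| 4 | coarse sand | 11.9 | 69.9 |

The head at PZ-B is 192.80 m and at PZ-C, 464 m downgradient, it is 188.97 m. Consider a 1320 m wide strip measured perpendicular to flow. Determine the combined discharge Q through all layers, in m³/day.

Flow is parallel to layering, so each bed carries its own Darcy discharge and the transmissivities add.
Σ(K_i·b_i) = 342×11.6 + 5.50×4.56 + 4.09×6.16 + 69.9×11.9 = 4849 m²/day.
Hydraulic gradient i = (192.80 − 188.97) / 464 = 3.83 / 464 = 0.008254.
Q = Σ(K_i·b_i) · W · i = 4849 × 1320 × 0.008254 = 52836 m³/day.

52800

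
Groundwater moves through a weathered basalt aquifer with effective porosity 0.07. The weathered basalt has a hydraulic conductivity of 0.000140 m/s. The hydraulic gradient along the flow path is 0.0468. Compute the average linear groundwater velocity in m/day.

Convert K: 0.000140 m/s × 86400 = 12.10 m/day.
Hydraulic gradient i = 0.0468.
Darcy flux q = K · i = 12.10 × 0.04680 = 0.5661 m/day.
Seepage velocity v = q / n_e = 0.5661 / 0.07 = 8.087 m/day.

8.09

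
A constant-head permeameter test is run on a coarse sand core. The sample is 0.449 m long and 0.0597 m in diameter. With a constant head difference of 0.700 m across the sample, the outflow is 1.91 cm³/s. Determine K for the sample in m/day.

Cross-sectional area A = π·(d/2)² = π × (0.0597/2)² = 0.002799 m².
Convert discharge: 1.91 cm³/s = 1.910e-06 m³/s.
Darcy's law rearranged: K = Q·L / (A·Δh) = 1.910e-06 × 0.449 / (0.002799 × 0.700) = 0.0004377 m/s = 37.81 m/day.

37.8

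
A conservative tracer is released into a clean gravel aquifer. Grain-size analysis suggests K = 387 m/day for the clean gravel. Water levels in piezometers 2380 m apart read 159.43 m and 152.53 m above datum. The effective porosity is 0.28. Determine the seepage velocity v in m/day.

Hydraulic gradient i = (159.43 − 152.53) / 2380 = 6.9 / 2380 = 0.002899.
Darcy flux q = K · i = 387.0 × 0.002899 = 1.122 m/day.
Seepage velocity v = q / n_e = 1.122 / 0.28 = 4.007 m/day.

4.01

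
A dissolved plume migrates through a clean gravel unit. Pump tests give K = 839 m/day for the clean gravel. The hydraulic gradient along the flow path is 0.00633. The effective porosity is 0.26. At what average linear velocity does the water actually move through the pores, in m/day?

20.4

Hydraulic gradient i = 0.00633.
Darcy flux q = K · i = 839.0 × 0.006330 = 5.311 m/day.
Seepage velocity v = q / n_e = 5.311 / 0.26 = 20.43 m/day.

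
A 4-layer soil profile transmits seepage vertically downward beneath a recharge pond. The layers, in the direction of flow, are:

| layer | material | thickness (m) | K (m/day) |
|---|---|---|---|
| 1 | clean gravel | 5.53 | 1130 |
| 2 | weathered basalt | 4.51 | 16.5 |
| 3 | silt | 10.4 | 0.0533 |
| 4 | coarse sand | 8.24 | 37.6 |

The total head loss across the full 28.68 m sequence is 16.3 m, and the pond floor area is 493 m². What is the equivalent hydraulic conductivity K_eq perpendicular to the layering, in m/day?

0.147

Flow is perpendicular to layering, so the layers act in series and the equivalent K is the thickness-weighted harmonic mean.
Total thickness L = 5.53 + 4.51 + 10.4 + 8.24 = 28.68 m.
Σ(b_i/K_i) = 5.53/1130 + 4.51/16.5 + 10.4/0.0533 + 8.24/37.6 = 195.6 d.
K_eq = L / Σ(b_i/K_i) = 28.68 / 195.6 = 0.1466 m/day.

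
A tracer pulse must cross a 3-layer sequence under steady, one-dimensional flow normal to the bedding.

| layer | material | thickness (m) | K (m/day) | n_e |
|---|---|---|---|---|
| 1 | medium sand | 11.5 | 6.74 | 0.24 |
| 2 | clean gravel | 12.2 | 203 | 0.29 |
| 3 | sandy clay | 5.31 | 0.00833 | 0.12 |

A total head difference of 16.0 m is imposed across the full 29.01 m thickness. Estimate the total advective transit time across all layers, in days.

277

With flow normal to the layers, continuity requires the same specific discharge q through every layer.
Σ(b_i/K_i) = 11.5/6.74 + 12.2/203 + 5.31/0.00833 = 639.2 d.
q = Δh / Σ(b_i/K_i) = 16.0 / 639.2 = 0.02503 m/day.
In each layer the seepage velocity is v_i = q/n_i, so the layer transit time is t_i = b_i·n_i / q:
  layer 1 (medium sand): t_1 = 11.5 × 0.24 / 0.02503 = 110.3 d
  layer 2 (clean gravel): t_2 = 12.2 × 0.29 / 0.02503 = 141.3 d
  layer 3 (sandy clay): t_3 = 5.31 × 0.12 / 0.02503 = 25.46 d
Total t = Σ t_i = 277.1 days.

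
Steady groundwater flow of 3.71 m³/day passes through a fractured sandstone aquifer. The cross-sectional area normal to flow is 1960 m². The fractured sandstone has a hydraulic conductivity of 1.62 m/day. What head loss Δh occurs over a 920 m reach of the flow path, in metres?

From Q = K·A·i, i = Q / (K·A) = 3.71 / (1.620 × 1960) = 0.001168.
Head loss Δh = i · L = 0.001168 × 920 = 1.075 m.

1.07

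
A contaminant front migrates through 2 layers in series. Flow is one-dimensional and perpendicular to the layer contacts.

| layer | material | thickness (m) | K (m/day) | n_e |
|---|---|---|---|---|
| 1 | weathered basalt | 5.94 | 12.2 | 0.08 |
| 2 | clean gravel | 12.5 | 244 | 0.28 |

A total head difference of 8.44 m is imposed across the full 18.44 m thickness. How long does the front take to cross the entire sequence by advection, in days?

With flow normal to the layers, continuity requires the same specific discharge q through every layer.
Σ(b_i/K_i) = 5.94/12.2 + 12.5/244 = 0.5381 d.
q = Δh / Σ(b_i/K_i) = 8.44 / 0.5381 = 15.68 m/day.
In each layer the seepage velocity is v_i = q/n_i, so the layer transit time is t_i = b_i·n_i / q:
  layer 1 (weathered basalt): t_1 = 5.94 × 0.08 / 15.68 = 0.03030 d
  layer 2 (clean gravel): t_2 = 12.5 × 0.28 / 15.68 = 0.2232 d
Total t = Σ t_i = 0.2534 days.

0.253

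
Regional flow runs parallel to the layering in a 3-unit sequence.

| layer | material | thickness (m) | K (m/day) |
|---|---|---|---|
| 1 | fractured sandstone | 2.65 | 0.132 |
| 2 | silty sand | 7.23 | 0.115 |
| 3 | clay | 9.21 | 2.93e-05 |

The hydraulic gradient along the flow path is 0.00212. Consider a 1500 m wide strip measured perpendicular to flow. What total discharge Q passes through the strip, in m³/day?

Flow is parallel to layering, so each bed carries its own Darcy discharge and the transmissivities add.
Σ(K_i·b_i) = 0.132×2.65 + 0.115×7.23 + 2.93e-05×9.21 = 1.182 m²/day.
Hydraulic gradient i = 0.00212.
Q = Σ(K_i·b_i) · W · i = 1.182 × 1500 × 0.002120 = 3.757 m³/day.

3.76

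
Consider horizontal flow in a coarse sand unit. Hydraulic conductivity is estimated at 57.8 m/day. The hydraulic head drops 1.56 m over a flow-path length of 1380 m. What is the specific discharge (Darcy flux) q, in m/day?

Hydraulic gradient i = Δh / L = 1.56 / 1380 = 0.001130.
Specific discharge q = K · i = 57.80 × 0.001130 = 0.06534 m/day.

0.0653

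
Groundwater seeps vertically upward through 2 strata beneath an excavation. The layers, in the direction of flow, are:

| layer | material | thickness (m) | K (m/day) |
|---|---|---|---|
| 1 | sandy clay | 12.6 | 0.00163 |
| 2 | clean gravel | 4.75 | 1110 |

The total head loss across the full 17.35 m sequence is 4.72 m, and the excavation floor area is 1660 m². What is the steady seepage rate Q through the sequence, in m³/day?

1.01

Flow is perpendicular to layering, so the layers act in series and the equivalent K is the thickness-weighted harmonic mean.
Total thickness L = 12.6 + 4.75 = 17.35 m.
Σ(b_i/K_i) = 12.6/0.00163 + 4.75/1110 = 7730 d.
K_eq = L / Σ(b_i/K_i) = 17.35 / 7730 = 0.002244 m/day.
Q = K_eq · A · (Δh/L) = 0.002244 × 1660 × (4.72/17.35) = 1.014 m³/day.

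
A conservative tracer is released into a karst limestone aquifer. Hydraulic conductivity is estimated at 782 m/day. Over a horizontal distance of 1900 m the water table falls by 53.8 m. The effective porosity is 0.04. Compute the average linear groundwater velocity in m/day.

554

Hydraulic gradient i = Δh / L = 53.8 / 1900 = 0.02832.
Darcy flux q = K · i = 782.0 × 0.02832 = 22.14 m/day.
Seepage velocity v = q / n_e = 22.14 / 0.04 = 553.6 m/day.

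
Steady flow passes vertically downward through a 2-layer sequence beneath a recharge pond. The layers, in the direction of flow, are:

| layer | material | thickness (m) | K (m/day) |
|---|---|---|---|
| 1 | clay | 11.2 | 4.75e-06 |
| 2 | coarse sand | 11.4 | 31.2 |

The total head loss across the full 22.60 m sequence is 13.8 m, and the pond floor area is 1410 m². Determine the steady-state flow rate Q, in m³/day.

0.00825

Flow is perpendicular to layering, so the layers act in series and the equivalent K is the thickness-weighted harmonic mean.
Total thickness L = 11.2 + 11.4 = 22.60 m.
Σ(b_i/K_i) = 11.2/4.75e-06 + 11.4/31.2 = 2.358e+06 d.
K_eq = L / Σ(b_i/K_i) = 22.60 / 2.358e+06 = 9.585e-06 m/day.
Q = K_eq · A · (Δh/L) = 9.585e-06 × 1410 × (13.8/22.60) = 0.008252 m³/day.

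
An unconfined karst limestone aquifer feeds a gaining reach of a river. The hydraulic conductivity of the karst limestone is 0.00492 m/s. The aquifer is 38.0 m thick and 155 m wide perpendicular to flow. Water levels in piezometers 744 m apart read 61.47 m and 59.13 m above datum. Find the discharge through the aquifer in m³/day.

Convert K: 0.00492 m/s × 86400 = 425.1 m/day.
Cross-sectional area A = 155 × 38.0 = 5890 m².
Hydraulic gradient i = (61.47 − 59.13) / 744 = 2.34 / 744 = 0.003145.
Darcy's law: Q = K · A · i = 425.1 × 5890 × 0.003145 = 7875 m³/day.

7870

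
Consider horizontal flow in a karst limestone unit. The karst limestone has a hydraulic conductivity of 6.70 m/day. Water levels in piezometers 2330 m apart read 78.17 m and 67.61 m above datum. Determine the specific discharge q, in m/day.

Hydraulic gradient i = (78.17 − 67.61) / 2330 = 10.56 / 2330 = 0.004532.
Specific discharge q = K · i = 6.700 × 0.004532 = 0.03037 m/day.

0.0304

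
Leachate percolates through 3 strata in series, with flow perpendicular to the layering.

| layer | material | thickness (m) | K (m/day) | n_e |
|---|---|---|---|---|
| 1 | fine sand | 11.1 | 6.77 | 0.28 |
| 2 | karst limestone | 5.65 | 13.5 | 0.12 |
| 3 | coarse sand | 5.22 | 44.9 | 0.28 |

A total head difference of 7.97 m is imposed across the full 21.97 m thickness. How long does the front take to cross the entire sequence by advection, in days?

With flow normal to the layers, continuity requires the same specific discharge q through every layer.
Σ(b_i/K_i) = 11.1/6.77 + 5.65/13.5 + 5.22/44.9 = 2.174 d.
q = Δh / Σ(b_i/K_i) = 7.97 / 2.174 = 3.665 m/day.
In each layer the seepage velocity is v_i = q/n_i, so the layer transit time is t_i = b_i·n_i / q:
  layer 1 (fine sand): t_1 = 11.1 × 0.28 / 3.665 = 0.8479 d
  layer 2 (karst limestone): t_2 = 5.65 × 0.12 / 3.665 = 0.1850 d
  layer 3 (coarse sand): t_3 = 5.22 × 0.28 / 3.665 = 0.3988 d
Total t = Σ t_i = 1.432 days.

1.43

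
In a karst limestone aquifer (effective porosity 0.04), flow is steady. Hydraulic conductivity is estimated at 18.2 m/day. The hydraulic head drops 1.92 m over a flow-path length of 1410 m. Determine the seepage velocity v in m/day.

Hydraulic gradient i = Δh / L = 1.92 / 1410 = 0.001362.
Darcy flux q = K · i = 18.20 × 0.001362 = 0.02478 m/day.
Seepage velocity v = q / n_e = 0.02478 / 0.04 = 0.6196 m/day.

0.620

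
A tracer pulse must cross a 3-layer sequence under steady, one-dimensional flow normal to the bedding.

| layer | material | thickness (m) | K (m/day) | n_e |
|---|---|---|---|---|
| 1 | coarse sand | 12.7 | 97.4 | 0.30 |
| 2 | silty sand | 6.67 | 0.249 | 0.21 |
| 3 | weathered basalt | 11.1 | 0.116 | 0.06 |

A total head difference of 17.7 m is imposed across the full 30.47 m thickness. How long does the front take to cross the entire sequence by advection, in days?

40.7

With flow normal to the layers, continuity requires the same specific discharge q through every layer.
Σ(b_i/K_i) = 12.7/97.4 + 6.67/0.249 + 11.1/0.116 = 122.6 d.
q = Δh / Σ(b_i/K_i) = 17.7 / 122.6 = 0.1444 m/day.
In each layer the seepage velocity is v_i = q/n_i, so the layer transit time is t_i = b_i·n_i / q:
  layer 1 (coarse sand): t_1 = 12.7 × 0.30 / 0.1444 = 26.39 d
  layer 2 (silty sand): t_2 = 6.67 × 0.21 / 0.1444 = 9.703 d
  layer 3 (weathered basalt): t_3 = 11.1 × 0.06 / 0.1444 = 4.613 d
Total t = Σ t_i = 40.71 days.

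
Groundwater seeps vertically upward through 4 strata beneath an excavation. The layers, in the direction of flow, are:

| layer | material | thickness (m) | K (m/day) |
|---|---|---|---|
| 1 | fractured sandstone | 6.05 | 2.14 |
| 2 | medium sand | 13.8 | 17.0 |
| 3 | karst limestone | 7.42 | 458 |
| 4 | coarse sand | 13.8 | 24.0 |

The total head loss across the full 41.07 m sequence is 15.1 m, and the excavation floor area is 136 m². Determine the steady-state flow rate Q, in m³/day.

Flow is perpendicular to layering, so the layers act in series and the equivalent K is the thickness-weighted harmonic mean.
Total thickness L = 6.05 + 13.8 + 7.42 + 13.8 = 41.07 m.
Σ(b_i/K_i) = 6.05/2.14 + 13.8/17.0 + 7.42/458 + 13.8/24.0 = 4.230 d.
K_eq = L / Σ(b_i/K_i) = 41.07 / 4.230 = 9.709 m/day.
Q = K_eq · A · (Δh/L) = 9.709 × 136 × (15.1/41.07) = 485.5 m³/day.

485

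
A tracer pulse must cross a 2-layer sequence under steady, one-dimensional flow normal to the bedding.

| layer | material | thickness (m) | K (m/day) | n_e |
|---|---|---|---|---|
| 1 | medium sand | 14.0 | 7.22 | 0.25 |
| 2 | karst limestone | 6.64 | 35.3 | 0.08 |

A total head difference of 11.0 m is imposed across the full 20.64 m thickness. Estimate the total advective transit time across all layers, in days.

0.780

With flow normal to the layers, continuity requires the same specific discharge q through every layer.
Σ(b_i/K_i) = 14.0/7.22 + 6.64/35.3 = 2.127 d.
q = Δh / Σ(b_i/K_i) = 11.0 / 2.127 = 5.171 m/day.
In each layer the seepage velocity is v_i = q/n_i, so the layer transit time is t_i = b_i·n_i / q:
  layer 1 (medium sand): t_1 = 14.0 × 0.25 / 5.171 = 0.6768 d
  layer 2 (karst limestone): t_2 = 6.64 × 0.08 / 5.171 = 0.1027 d
Total t = Σ t_i = 0.7795 days.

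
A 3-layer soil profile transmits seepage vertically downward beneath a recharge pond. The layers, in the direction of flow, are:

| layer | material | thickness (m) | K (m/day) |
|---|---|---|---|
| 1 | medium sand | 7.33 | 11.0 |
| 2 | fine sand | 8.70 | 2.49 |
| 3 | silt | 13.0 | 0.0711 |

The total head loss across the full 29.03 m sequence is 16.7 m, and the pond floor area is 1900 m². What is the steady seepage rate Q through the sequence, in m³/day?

Flow is perpendicular to layering, so the layers act in series and the equivalent K is the thickness-weighted harmonic mean.
Total thickness L = 7.33 + 8.70 + 13.0 = 29.03 m.
Σ(b_i/K_i) = 7.33/11.0 + 8.70/2.49 + 13.0/0.0711 = 187.0 d.
K_eq = L / Σ(b_i/K_i) = 29.03 / 187.0 = 0.1552 m/day.
Q = K_eq · A · (Δh/L) = 0.1552 × 1900 × (16.7/29.03) = 169.7 m³/day.

170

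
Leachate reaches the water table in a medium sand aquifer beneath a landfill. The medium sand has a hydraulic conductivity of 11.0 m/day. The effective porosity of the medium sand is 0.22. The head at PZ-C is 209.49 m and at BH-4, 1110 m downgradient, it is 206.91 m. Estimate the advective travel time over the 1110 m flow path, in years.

26.1

Hydraulic gradient i = (209.49 − 206.91) / 1110 = 2.58 / 1110 = 0.002324.
Darcy flux q = K · i = 11.00 × 0.002324 = 0.02557 m/day.
Seepage velocity v = q / n_e = 0.02557 / 0.22 = 0.1162 m/day.
Travel time t = L / v = 1110 / 0.1162 = 9551 days = 26.15 years.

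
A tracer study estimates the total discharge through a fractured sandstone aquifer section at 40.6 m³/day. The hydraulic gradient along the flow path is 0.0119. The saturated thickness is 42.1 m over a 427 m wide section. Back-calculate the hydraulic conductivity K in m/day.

0.190

Cross-sectional area A = 427 × 42.1 = 17977 m².
Hydraulic gradient i = 0.0119.
From Q = K·A·i, K = Q / (A·i) = 40.6 / (17977 × 0.01190) = 0.1898 m/day.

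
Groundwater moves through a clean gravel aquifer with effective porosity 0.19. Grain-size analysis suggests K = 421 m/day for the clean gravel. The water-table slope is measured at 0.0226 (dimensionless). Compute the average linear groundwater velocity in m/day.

50.1

Hydraulic gradient i = 0.0226.
Darcy flux q = K · i = 421.0 × 0.02260 = 9.515 m/day.
Seepage velocity v = q / n_e = 9.515 / 0.19 = 50.08 m/day.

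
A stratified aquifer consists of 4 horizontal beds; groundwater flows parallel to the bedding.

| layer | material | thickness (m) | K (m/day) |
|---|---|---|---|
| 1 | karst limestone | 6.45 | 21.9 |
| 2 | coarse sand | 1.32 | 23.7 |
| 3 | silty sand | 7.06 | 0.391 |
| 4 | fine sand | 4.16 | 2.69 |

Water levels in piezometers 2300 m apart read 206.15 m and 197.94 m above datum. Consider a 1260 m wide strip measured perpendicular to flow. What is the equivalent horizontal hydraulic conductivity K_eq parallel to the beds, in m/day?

9.82

Flow is parallel to layering, so each bed carries its own Darcy discharge and the transmissivities add.
Σ(K_i·b_i) = 21.9×6.45 + 23.7×1.32 + 0.391×7.06 + 2.69×4.16 = 186.5 m²/day.
Total thickness b = 18.99 m, so K_eq = Σ(K_i·b_i)/b = 9.820 m/day.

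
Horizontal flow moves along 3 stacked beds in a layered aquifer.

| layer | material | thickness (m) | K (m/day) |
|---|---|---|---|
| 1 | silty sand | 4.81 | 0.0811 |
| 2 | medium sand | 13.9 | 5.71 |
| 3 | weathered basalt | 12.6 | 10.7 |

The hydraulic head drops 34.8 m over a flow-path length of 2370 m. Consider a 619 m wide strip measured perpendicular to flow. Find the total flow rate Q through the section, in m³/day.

1950

Flow is parallel to layering, so each bed carries its own Darcy discharge and the transmissivities add.
Σ(K_i·b_i) = 0.0811×4.81 + 5.71×13.9 + 10.7×12.6 = 214.6 m²/day.
Hydraulic gradient i = Δh / L = 34.8 / 2370 = 0.01468.
Q = Σ(K_i·b_i) · W · i = 214.6 × 619 × 0.01468 = 1950 m³/day.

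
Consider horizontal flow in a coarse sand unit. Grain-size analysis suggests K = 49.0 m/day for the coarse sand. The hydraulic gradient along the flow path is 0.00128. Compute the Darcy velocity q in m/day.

Hydraulic gradient i = 0.00128.
Specific discharge q = K · i = 49.00 × 0.001280 = 0.06272 m/day.

0.0627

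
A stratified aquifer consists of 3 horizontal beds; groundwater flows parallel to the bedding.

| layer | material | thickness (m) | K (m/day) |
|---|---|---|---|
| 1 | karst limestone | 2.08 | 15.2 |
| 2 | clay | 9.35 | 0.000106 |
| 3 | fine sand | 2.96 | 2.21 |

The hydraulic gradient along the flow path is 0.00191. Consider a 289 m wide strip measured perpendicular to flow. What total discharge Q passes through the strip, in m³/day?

Flow is parallel to layering, so each bed carries its own Darcy discharge and the transmissivities add.
Σ(K_i·b_i) = 15.2×2.08 + 0.000106×9.35 + 2.21×2.96 = 38.16 m²/day.
Hydraulic gradient i = 0.00191.
Q = Σ(K_i·b_i) · W · i = 38.16 × 289 × 0.001910 = 21.06 m³/day.

21.1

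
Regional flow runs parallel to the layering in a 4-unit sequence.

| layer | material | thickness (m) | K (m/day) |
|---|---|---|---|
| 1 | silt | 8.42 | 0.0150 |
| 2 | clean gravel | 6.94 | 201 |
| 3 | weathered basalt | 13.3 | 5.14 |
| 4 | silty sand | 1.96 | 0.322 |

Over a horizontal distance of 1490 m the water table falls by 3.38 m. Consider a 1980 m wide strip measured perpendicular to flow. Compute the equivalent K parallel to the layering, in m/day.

47.8

Flow is parallel to layering, so each bed carries its own Darcy discharge and the transmissivities add.
Σ(K_i·b_i) = 0.0150×8.42 + 201×6.94 + 5.14×13.3 + 0.322×1.96 = 1464 m²/day.
Total thickness b = 30.62 m, so K_eq = Σ(K_i·b_i)/b = 47.81 m/day.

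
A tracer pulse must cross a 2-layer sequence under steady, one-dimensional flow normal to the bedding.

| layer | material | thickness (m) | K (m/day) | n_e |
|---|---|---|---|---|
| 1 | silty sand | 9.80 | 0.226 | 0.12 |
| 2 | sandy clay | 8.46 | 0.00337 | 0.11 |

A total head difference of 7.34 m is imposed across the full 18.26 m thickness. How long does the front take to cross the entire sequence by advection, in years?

With flow normal to the layers, continuity requires the same specific discharge q through every layer.
Σ(b_i/K_i) = 9.80/0.226 + 8.46/0.00337 = 2554 d.
q = Δh / Σ(b_i/K_i) = 7.34 / 2554 = 0.002874 m/day.
In each layer the seepage velocity is v_i = q/n_i, so the layer transit time is t_i = b_i·n_i / q:
  layer 1 (silty sand): t_1 = 9.80 × 0.12 / 0.002874 = 409.2 d
  layer 2 (sandy clay): t_2 = 8.46 × 0.11 / 0.002874 = 323.8 d
Total t = Σ t_i = 732.9 days = 2.007 years.

2.01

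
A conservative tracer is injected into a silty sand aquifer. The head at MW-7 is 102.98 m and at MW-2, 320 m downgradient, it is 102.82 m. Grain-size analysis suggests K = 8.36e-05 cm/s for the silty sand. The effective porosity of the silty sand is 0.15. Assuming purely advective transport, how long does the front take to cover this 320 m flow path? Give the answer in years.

3640

Convert K: 8.36e-05 cm/s × 864 = 0.07223 m/day.
Hydraulic gradient i = (102.98 − 102.82) / 320 = 0.16 / 320 = 0.0005000.
Darcy flux q = K · i = 0.07223 × 0.0005000 = 3.612e-05 m/day.
Seepage velocity v = q / n_e = 3.612e-05 / 0.15 = 0.0002408 m/day.
Travel time t = L / v = 320 / 0.0002408 = 1.329e+06 days = 3639 years.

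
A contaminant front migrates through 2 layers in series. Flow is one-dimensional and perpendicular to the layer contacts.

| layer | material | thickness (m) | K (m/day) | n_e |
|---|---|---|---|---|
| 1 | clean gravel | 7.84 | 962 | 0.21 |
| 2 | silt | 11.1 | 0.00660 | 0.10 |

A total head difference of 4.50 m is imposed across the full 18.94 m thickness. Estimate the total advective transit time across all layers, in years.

2.82

With flow normal to the layers, continuity requires the same specific discharge q through every layer.
Σ(b_i/K_i) = 7.84/962 + 11.1/0.00660 = 1682 d.
q = Δh / Σ(b_i/K_i) = 4.50 / 1682 = 0.002676 m/day.
In each layer the seepage velocity is v_i = q/n_i, so the layer transit time is t_i = b_i·n_i / q:
  layer 1 (clean gravel): t_1 = 7.84 × 0.21 / 0.002676 = 615.3 d
  layer 2 (silt): t_2 = 11.1 × 0.10 / 0.002676 = 414.9 d
Total t = Σ t_i = 1030 days = 2.820 years.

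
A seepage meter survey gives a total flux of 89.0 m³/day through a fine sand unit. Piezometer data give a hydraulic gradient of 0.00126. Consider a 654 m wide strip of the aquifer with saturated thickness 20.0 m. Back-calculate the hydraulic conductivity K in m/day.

5.40

Cross-sectional area A = 654 × 20.0 = 13080 m².
Hydraulic gradient i = 0.00126.
From Q = K·A·i, K = Q / (A·i) = 89.0 / (13080 × 0.001260) = 5.400 m/day.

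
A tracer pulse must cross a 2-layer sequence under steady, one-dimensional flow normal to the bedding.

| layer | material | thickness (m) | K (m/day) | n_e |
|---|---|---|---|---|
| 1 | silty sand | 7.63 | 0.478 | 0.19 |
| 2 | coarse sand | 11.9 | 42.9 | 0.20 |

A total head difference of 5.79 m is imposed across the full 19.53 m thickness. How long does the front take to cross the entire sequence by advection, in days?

10.7

With flow normal to the layers, continuity requires the same specific discharge q through every layer.
Σ(b_i/K_i) = 7.63/0.478 + 11.9/42.9 = 16.24 d.
q = Δh / Σ(b_i/K_i) = 5.79 / 16.24 = 0.3565 m/day.
In each layer the seepage velocity is v_i = q/n_i, so the layer transit time is t_i = b_i·n_i / q:
  layer 1 (silty sand): t_1 = 7.63 × 0.19 / 0.3565 = 4.066 d
  layer 2 (coarse sand): t_2 = 11.9 × 0.20 / 0.3565 = 6.675 d
Total t = Σ t_i = 10.74 days.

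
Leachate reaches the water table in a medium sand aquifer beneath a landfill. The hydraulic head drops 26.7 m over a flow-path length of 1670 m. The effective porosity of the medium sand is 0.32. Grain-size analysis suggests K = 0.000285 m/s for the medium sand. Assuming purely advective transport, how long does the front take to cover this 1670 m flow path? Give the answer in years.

Convert K: 0.000285 m/s × 86400 = 24.62 m/day.
Hydraulic gradient i = Δh / L = 26.7 / 1670 = 0.01599.
Darcy flux q = K · i = 24.62 × 0.01599 = 0.3937 m/day.
Seepage velocity v = q / n_e = 0.3937 / 0.32 = 1.230 m/day.
Travel time t = L / v = 1670 / 1.230 = 1357 days = 3.716 years.

3.72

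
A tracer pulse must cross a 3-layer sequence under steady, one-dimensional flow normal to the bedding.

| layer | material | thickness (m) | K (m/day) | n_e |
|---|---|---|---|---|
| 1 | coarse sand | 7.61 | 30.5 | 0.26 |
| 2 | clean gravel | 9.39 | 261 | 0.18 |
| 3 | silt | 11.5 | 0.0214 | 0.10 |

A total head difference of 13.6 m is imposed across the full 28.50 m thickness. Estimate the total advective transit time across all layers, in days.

191

With flow normal to the layers, continuity requires the same specific discharge q through every layer.
Σ(b_i/K_i) = 7.61/30.5 + 9.39/261 + 11.5/0.0214 = 537.7 d.
q = Δh / Σ(b_i/K_i) = 13.6 / 537.7 = 0.02529 m/day.
In each layer the seepage velocity is v_i = q/n_i, so the layer transit time is t_i = b_i·n_i / q:
  layer 1 (coarse sand): t_1 = 7.61 × 0.26 / 0.02529 = 78.22 d
  layer 2 (clean gravel): t_2 = 9.39 × 0.18 / 0.02529 = 66.82 d
  layer 3 (silt): t_3 = 11.5 × 0.10 / 0.02529 = 45.46 d
Total t = Σ t_i = 190.5 days.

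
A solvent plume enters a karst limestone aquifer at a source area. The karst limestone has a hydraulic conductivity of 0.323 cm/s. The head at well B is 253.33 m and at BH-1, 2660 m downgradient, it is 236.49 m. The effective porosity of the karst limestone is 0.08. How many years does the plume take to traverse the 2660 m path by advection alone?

0.330

Convert K: 0.323 cm/s × 864 = 279.1 m/day.
Hydraulic gradient i = (253.33 − 236.49) / 2660 = 16.84 / 2660 = 0.006331.
Darcy flux q = K · i = 279.1 × 0.006331 = 1.767 m/day.
Seepage velocity v = q / n_e = 1.767 / 0.08 = 22.08 m/day.
Travel time t = L / v = 2660 / 22.08 = 120.4 days = 0.3298 years.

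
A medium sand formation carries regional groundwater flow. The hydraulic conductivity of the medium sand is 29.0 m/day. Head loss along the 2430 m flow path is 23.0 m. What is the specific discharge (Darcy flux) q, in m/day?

0.274

Hydraulic gradient i = Δh / L = 23.0 / 2430 = 0.009465.
Specific discharge q = K · i = 29.00 × 0.009465 = 0.2745 m/day.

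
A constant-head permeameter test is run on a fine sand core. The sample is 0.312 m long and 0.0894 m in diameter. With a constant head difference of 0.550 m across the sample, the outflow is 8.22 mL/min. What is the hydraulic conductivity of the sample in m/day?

1.07

Cross-sectional area A = π·(d/2)² = π × (0.0894/2)² = 0.006277 m².
Convert discharge: 8.22 mL/min = 1.370e-07 m³/s.
Darcy's law rearranged: K = Q·L / (A·Δh) = 1.370e-07 × 0.312 / (0.006277 × 0.550) = 1.238e-05 m/s = 1.070 m/day.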